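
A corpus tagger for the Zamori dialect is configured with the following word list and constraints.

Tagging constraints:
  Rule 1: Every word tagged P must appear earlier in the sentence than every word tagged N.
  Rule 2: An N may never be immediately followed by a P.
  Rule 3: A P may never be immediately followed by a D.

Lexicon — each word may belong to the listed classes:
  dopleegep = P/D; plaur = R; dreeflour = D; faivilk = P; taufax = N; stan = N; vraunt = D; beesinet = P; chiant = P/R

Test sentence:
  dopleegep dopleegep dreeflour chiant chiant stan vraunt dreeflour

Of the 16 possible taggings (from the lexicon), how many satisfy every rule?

Candidates per position — 1:dopleegep {P,D}; 2:dopleegep {P,D}; 3:dreeflour {D}; 4:chiant {P,R}; 5:chiant {P,R}; 6:stan {N}; 7:vraunt {D}; 8:dreeflour {D}.
There are 16 candidate sequences in total.
The sequences that satisfy every rule: D D D P P N D D; D D D P R N D D; D D D R P N D D; D D D R R N D D.
Count = 4.

4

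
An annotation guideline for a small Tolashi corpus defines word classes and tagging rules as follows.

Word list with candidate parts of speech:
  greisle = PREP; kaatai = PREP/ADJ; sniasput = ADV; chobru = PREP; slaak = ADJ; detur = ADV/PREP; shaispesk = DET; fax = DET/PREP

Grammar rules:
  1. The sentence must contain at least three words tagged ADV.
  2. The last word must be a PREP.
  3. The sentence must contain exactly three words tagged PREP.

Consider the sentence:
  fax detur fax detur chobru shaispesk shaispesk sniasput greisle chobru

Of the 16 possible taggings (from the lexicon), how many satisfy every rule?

1

Candidates per position — 1:fax {DET,PREP}; 2:detur {ADV,PREP}; 3:fax {DET,PREP}; 4:detur {ADV,PREP}; 5:chobru {PREP}; 6:shaispesk {DET}; 7:shaispesk {DET}; 8:sniasput {ADV}; 9:greisle {PREP}; 10:chobru {PREP}.
There are 16 candidate sequences in total.
The sequences that satisfy every rule: DET ADV DET ADV PREP DET DET ADV PREP PREP.
Count = 1.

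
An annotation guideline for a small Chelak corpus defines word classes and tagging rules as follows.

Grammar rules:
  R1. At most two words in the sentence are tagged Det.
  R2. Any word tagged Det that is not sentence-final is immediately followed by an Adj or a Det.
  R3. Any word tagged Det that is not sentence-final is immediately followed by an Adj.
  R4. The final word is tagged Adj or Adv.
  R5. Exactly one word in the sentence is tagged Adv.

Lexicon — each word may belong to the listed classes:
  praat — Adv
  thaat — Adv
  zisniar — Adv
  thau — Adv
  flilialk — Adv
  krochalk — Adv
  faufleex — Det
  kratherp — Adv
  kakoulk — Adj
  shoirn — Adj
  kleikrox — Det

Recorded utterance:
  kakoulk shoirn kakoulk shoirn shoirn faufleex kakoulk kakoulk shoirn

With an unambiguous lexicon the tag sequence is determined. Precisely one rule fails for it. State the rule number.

Fixed tagging: Adj Adj Adj Adj Adj Det Adj Adj Adj.
Rule check: R1 ok, R2 ok, R3 ok, R4 ok, R5 fails.
Only rule 5 fails.

5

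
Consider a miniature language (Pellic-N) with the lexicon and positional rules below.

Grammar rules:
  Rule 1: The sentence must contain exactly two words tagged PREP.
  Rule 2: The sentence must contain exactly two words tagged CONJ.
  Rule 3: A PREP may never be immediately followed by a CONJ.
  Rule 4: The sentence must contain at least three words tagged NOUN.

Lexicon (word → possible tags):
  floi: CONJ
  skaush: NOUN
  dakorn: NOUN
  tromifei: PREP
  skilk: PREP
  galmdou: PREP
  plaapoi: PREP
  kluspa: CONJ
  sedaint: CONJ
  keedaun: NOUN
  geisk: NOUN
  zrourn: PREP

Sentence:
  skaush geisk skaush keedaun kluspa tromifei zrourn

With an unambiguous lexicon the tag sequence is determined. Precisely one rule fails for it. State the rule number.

2

Fixed tagging: NOUN NOUN NOUN NOUN CONJ PREP PREP.
Rule check: R1 ✓, R2 ✗, R3 ✓, R4 ✓.
Only rule 2 fails.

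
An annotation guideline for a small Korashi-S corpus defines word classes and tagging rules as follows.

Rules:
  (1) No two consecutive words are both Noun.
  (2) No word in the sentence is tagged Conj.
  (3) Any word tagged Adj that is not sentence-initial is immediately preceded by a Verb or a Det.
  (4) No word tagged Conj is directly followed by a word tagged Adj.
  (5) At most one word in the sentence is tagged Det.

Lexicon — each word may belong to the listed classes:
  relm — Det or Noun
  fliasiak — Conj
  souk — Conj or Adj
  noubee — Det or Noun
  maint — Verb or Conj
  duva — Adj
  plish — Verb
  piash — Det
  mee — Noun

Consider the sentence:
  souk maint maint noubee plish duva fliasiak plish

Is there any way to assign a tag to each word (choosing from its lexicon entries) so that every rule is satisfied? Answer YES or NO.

Candidates per position — 1:souk {Conj,Adj}; 2:maint {Verb,Conj}; 3:maint {Verb,Conj}; 4:noubee {Det,Noun}; 5:plish {Verb}; 6:duva {Adj}; 7:fliasiak {Conj}; 8:plish {Verb}.
Rule 2 cannot be satisfied by any choice of tags from the lexicon.
So there is no consistent tagging.

NO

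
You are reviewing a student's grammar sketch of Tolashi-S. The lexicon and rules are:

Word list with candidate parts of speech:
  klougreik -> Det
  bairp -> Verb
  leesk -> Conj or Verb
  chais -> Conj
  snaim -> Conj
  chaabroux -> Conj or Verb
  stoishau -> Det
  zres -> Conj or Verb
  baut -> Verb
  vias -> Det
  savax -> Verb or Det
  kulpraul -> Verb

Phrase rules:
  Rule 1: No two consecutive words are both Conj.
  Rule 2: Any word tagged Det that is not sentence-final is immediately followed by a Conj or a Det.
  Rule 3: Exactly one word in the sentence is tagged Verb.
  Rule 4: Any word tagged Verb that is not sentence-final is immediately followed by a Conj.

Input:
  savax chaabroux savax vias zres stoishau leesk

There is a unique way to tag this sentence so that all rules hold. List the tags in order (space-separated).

Candidates per position — 1:savax {Verb,Det}; 2:chaabroux {Conj,Verb}; 3:savax {Verb,Det}; 4:vias {Det}; 5:zres {Conj,Verb}; 6:stoishau {Det}; 7:leesk {Conj,Verb}.
Position 2: tagging it Verb would leave rule 4 unsatisfiable, so it must be Conj.
Position 3: tagging it Verb would leave rule 4 unsatisfiable, so it must be Det.
Position 5: tagging it Verb would leave rule 2 unsatisfiable, so it must be Conj.
Position 7: tagging it Verb would leave rule 2 unsatisfiable, so it must be Conj.
Position 1: tagging it Det would leave rule 3 unsatisfiable, so it must be Verb.
The only consistent sequence is: Verb Conj Det Det Conj Det Conj.
Verifying each rule — rule 1 ✓; rule 2 ✓; rule 3 ✓; rule 4 ✓.

Verb Conj Det Det Conj Det Conj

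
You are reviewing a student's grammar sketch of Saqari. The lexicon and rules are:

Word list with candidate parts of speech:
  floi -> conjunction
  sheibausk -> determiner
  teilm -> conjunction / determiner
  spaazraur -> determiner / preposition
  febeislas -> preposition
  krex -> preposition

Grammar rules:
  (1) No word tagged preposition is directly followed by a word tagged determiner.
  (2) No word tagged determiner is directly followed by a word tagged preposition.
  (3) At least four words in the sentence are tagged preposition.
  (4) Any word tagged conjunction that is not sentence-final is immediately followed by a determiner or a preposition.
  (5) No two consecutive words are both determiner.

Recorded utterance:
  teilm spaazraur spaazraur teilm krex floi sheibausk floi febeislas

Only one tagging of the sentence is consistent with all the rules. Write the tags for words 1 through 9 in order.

Candidates per position — 1:teilm {conjunction,determiner}; 2:spaazraur {determiner,preposition}; 3:spaazraur {determiner,preposition}; 4:teilm {conjunction,determiner}; 5:krex {preposition}; 6:floi {conjunction}; 7:sheibausk {determiner}; 8:floi {conjunction}; 9:febeislas {preposition}.
At position 2, choosing determiner makes rule 3 impossible to satisfy; hence preposition.
At position 3, choosing determiner makes rule 1 impossible to satisfy; hence preposition.
At position 4, choosing determiner makes rule 1 impossible to satisfy; hence conjunction.
At position 1, choosing determiner makes rule 2 impossible to satisfy; hence conjunction.
That leaves exactly one tagging: conjunction preposition preposition conjunction preposition conjunction determiner conjunction preposition.
Verifying each rule — rule 1 holds; rule 2 holds; rule 3 holds; rule 4 holds; rule 5 holds.

conjunction preposition preposition conjunction preposition conjunction determiner conjunction preposition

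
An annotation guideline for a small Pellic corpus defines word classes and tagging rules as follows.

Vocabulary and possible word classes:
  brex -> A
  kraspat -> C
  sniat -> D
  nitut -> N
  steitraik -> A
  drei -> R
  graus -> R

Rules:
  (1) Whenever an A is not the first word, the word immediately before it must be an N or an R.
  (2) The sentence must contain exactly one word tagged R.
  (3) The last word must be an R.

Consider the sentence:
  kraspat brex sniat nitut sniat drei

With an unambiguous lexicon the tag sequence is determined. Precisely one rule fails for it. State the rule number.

Fixed tagging: C A D N D R.
Applying the rules: R1 violated, R2 holds, R3 holds.
Only rule 1 fails.

1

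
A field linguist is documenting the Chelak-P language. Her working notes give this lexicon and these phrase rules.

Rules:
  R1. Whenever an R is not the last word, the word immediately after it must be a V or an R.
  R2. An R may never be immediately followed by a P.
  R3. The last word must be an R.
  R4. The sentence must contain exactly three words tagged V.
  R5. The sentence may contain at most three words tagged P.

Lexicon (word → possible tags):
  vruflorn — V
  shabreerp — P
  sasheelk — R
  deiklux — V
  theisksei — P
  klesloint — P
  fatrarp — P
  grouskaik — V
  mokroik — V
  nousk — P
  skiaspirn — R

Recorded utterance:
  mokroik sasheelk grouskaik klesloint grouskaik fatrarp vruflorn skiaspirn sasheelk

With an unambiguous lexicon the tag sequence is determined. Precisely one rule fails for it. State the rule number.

4

Fixed tagging: V R V P V P V R R.
Checking each rule: R1 ✓, R2 ✓, R3 ✓, R4 ✗, R5 ✓.
Only rule 4 fails.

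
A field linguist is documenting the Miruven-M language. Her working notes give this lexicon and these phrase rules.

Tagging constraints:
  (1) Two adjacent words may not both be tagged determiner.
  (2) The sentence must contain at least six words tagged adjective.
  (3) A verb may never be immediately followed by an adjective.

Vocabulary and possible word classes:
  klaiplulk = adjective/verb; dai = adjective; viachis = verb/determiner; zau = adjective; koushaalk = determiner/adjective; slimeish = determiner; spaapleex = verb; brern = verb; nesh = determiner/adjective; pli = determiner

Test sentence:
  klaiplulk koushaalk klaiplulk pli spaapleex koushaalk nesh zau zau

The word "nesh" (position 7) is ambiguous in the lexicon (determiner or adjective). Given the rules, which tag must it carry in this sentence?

adjective

Candidates per position — 1:klaiplulk {adjective,verb}; 2:koushaalk {determiner,adjective}; 3:klaiplulk {adjective,verb}; 4:pli {determiner}; 5:spaapleex {verb}; 6:koushaalk {determiner,adjective}; 7:nesh {determiner,adjective}; 8:zau {adjective}; 9:zau {adjective}.
Word 6 cannot be adjective — rule 3 would then fail for every completion. It is determiner.
Word 7 cannot be determiner — rule 1 would then fail for every completion. It is adjective.
Word 1 cannot be verb — rule 2 would then fail for every completion. It is adjective.
Word 2 cannot be determiner — rule 2 would then fail for every completion. It is adjective.
Word 3 cannot be verb — rule 2 would then fail for every completion. It is adjective.
So the tagging must be: adjective adjective adjective determiner verb determiner adjective adjective adjective.
Checking: rule 1 holds; rule 2 holds; rule 3 holds.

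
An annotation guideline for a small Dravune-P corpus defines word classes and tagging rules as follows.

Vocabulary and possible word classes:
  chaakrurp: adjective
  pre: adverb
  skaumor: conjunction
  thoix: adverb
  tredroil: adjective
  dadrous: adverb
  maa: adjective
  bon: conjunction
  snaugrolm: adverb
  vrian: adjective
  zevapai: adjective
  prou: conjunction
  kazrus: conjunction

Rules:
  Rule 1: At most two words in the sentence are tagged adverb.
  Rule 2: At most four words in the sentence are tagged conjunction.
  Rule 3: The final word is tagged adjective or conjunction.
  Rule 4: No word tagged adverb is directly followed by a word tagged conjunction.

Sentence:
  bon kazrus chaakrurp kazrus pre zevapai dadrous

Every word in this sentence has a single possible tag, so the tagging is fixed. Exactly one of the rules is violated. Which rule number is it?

3

Fixed tagging: conjunction conjunction adjective conjunction adverb adjective adverb.
Rule check: R1 holds, R2 holds, R3 violated, R4 holds.
Only rule 3 fails.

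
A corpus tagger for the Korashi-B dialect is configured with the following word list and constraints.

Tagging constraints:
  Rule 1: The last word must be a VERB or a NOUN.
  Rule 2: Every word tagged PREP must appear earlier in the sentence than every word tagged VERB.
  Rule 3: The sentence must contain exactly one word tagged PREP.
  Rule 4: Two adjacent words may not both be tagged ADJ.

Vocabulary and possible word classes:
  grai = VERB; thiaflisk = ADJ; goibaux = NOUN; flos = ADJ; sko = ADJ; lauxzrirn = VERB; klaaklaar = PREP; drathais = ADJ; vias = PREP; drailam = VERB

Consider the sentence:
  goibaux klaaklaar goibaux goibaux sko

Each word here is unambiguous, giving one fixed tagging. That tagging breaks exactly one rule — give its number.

Fixed tagging: NOUN PREP NOUN NOUN ADJ.
Checking each rule: R1 fails, R2 ok, R3 ok, R4 ok.
Only rule 1 fails.

1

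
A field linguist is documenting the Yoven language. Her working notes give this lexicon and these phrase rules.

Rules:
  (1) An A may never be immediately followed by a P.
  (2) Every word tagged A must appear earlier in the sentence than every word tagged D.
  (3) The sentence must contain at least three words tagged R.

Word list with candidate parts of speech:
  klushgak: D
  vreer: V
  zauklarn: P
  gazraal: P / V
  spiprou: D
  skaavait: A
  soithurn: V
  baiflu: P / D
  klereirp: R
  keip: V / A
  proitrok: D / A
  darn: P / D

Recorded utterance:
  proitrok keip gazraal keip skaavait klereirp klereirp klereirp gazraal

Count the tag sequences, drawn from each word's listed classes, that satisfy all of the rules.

12

Candidates per position — 1:proitrok {D,A}; 2:keip {V,A}; 3:gazraal {P,V}; 4:keip {V,A}; 5:skaavait {A}; 6:klereirp {R}; 7:klereirp {R}; 8:klereirp {R}; 9:gazraal {P,V}.
There are 32 candidate sequences in total.
Checking each against the rules leaves 12 sequences.
Count = 12.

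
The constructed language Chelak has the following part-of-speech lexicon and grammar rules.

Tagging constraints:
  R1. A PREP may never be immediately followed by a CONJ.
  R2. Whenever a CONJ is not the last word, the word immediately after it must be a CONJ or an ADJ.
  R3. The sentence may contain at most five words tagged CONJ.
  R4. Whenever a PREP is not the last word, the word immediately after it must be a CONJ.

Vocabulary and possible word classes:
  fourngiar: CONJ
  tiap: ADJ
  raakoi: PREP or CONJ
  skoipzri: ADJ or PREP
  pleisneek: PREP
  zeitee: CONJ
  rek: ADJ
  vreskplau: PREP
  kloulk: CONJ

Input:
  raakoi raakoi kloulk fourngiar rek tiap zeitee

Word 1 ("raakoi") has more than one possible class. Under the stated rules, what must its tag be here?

CONJ

Candidates per position — 1:raakoi {PREP,CONJ}; 2:raakoi {PREP,CONJ}; 3:kloulk {CONJ}; 4:fourngiar {CONJ}; 5:rek {ADJ}; 6:tiap {ADJ}; 7:zeitee {CONJ}.
If word 1 were PREP, no tagging could satisfy rule 1; so word 1 is CONJ.
If word 2 were PREP, no tagging could satisfy rule 1; so word 2 is CONJ.
So the tagging must be: CONJ CONJ CONJ CONJ ADJ ADJ CONJ.
Checking: rule 1 ✓; rule 2 ✓; rule 3 ✓; rule 4 ✓.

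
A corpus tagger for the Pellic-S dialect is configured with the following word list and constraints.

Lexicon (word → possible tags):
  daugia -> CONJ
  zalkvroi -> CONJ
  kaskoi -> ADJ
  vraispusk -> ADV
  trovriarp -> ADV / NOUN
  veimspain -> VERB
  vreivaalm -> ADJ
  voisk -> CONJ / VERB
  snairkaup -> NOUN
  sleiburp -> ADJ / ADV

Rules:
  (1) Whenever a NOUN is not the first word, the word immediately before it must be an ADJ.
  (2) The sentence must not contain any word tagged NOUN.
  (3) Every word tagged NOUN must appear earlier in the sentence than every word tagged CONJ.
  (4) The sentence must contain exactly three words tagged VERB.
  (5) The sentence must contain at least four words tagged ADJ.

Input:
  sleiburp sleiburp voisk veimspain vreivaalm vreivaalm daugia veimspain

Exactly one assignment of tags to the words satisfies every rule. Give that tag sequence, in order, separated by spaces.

ADJ ADJ VERB VERB ADJ ADJ CONJ VERB

Candidates per position — 1:sleiburp {ADJ,ADV}; 2:sleiburp {ADJ,ADV}; 3:voisk {CONJ,VERB}; 4:veimspain {VERB}; 5:vreivaalm {ADJ}; 6:vreivaalm {ADJ}; 7:daugia {CONJ}; 8:veimspain {VERB}.
At position 1, choosing ADV makes rule 5 impossible to satisfy; hence ADJ.
At position 2, choosing ADV makes rule 5 impossible to satisfy; hence ADJ.
At position 3, choosing CONJ makes rule 4 impossible to satisfy; hence VERB.
So the tagging must be: ADJ ADJ VERB VERB ADJ ADJ CONJ VERB.
Check: rule 1 ok; rule 2 ok; rule 3 ok; rule 4 ok; rule 5 ok.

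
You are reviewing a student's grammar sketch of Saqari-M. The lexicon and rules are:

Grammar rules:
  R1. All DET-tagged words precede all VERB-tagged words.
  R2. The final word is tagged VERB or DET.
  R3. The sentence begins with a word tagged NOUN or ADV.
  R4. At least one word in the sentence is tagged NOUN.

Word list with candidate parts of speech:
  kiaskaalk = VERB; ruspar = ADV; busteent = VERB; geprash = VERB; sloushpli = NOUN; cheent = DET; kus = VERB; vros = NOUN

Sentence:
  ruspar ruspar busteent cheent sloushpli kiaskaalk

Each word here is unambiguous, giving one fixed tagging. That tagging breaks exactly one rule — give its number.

Fixed tagging: ADV ADV VERB DET NOUN VERB.
Rule check: R1 ✗, R2 ✓, R3 ✓, R4 ✓.
Only rule 1 fails.

1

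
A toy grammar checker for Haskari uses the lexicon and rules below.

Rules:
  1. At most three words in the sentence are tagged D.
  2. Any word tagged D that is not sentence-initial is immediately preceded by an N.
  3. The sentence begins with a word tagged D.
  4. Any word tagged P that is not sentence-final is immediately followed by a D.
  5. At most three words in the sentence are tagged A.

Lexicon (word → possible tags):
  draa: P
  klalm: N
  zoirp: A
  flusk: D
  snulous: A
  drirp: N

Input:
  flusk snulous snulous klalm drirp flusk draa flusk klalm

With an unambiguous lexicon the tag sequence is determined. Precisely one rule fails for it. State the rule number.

Fixed tagging: D A A N N D P D N.
Checking each rule: R1 pass, R2 fail, R3 pass, R4 pass, R5 pass.
Only rule 2 fails.

2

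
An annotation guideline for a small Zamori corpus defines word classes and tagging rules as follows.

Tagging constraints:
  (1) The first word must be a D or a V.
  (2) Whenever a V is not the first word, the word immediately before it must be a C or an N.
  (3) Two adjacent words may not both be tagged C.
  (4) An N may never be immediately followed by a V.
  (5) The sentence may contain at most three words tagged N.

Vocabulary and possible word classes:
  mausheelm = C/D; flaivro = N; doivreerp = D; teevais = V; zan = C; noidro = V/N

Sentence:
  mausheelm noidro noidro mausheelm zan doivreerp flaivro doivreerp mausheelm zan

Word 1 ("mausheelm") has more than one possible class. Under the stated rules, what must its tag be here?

D

Candidates per position — 1:mausheelm {C,D}; 2:noidro {V,N}; 3:noidro {V,N}; 4:mausheelm {C,D}; 5:zan {C}; 6:doivreerp {D}; 7:flaivro {N}; 8:doivreerp {D}; 9:mausheelm {C,D}; 10:zan {C}.
Position 1: C is ruled out by rule 1; that leaves D.
Position 2: V is ruled out by rule 2; that leaves N.
Position 3: V is ruled out by rule 4; that leaves N.
Position 4: C is ruled out by rule 3; that leaves D.
Position 9: C is ruled out by rule 3; that leaves D.
The only consistent sequence is: D N N D C D N D D C.
Verifying each rule — rule 1 ✓; rule 2 ✓; rule 3 ✓; rule 4 ✓; rule 5 ✓.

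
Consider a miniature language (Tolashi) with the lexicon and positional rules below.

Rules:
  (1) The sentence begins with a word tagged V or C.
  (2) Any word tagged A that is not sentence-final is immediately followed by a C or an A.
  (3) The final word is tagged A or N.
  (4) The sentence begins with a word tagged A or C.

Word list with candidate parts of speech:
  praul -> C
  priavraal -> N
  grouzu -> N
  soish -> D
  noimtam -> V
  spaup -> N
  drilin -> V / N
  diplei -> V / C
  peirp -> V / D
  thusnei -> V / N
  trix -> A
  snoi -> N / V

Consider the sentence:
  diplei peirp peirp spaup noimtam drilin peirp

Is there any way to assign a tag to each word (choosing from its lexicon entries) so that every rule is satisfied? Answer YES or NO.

Candidates per position — 1:diplei {V,C}; 2:peirp {V,D}; 3:peirp {V,D}; 4:spaup {N}; 5:noimtam {V}; 6:drilin {V,N}; 7:peirp {V,D}.
Rule 3 cannot be satisfied by any choice of tags from the lexicon.
So there is no consistent tagging.

NO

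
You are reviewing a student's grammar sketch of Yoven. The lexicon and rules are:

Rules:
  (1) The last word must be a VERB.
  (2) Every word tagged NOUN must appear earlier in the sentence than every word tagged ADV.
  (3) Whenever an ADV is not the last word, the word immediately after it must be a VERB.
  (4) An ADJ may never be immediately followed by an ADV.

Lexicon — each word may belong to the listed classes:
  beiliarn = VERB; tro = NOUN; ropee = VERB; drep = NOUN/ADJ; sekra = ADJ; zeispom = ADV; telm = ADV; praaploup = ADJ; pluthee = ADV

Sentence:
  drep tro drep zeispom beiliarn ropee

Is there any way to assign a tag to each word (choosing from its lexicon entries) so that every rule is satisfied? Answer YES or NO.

Candidates per position — 1:drep {NOUN,ADJ}; 2:tro {NOUN}; 3:drep {NOUN,ADJ}; 4:zeispom {ADV}; 5:beiliarn {VERB}; 6:ropee {VERB}.
One satisfying assignment: ADJ NOUN NOUN ADV VERB VERB.
Checking: rule 1 satisfied; rule 2 satisfied; rule 3 satisfied; rule 4 satisfied.

YES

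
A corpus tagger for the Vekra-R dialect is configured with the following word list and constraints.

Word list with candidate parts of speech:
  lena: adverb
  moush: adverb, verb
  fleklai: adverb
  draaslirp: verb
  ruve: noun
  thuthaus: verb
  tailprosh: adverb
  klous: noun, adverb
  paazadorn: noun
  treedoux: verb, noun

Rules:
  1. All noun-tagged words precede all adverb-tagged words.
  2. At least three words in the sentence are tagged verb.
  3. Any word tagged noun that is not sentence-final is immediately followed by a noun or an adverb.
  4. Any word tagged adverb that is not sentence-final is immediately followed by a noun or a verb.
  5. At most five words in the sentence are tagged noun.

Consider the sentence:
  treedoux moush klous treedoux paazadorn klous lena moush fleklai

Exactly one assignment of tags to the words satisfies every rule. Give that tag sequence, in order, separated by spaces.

Candidates per position — 1:treedoux {verb,noun}; 2:moush {adverb,verb}; 3:klous {noun,adverb}; 4:treedoux {verb,noun}; 5:paazadorn {noun}; 6:klous {noun,adverb}; 7:lena {adverb}; 8:moush {adverb,verb}; 9:fleklai {adverb}.
At position 2, choosing adverb makes rule 1 impossible to satisfy; hence verb.
At position 3, choosing adverb makes rule 1 impossible to satisfy; hence noun.
At position 4, choosing verb makes rule 3 impossible to satisfy; hence noun.
At position 6, choosing adverb makes rule 4 impossible to satisfy; hence noun.
At position 8, choosing adverb makes rule 2 impossible to satisfy; hence verb.
At position 1, choosing noun makes rule 2 impossible to satisfy; hence verb.
The unique satisfying tagging is: verb verb noun noun noun noun adverb verb adverb.
Rule-by-rule: rule 1 ok; rule 2 ok; rule 3 ok; rule 4 ok; rule 5 ok.

verb verb noun noun noun noun adverb verb adverb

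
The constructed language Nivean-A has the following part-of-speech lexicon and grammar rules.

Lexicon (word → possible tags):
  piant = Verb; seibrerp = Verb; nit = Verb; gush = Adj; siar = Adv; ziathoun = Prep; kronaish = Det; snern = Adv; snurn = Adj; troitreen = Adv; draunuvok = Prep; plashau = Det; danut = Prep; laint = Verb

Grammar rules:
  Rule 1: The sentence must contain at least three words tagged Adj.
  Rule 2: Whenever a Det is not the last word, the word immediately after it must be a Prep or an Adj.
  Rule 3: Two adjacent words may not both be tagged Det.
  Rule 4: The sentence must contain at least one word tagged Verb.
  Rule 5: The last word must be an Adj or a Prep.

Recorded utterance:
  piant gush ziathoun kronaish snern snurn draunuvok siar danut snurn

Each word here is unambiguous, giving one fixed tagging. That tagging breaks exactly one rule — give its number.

Fixed tagging: Verb Adj Prep Det Adv Adj Prep Adv Prep Adj.
Applying the rules: R1 pass, R2 fail, R3 pass, R4 pass, R5 pass.
Only rule 2 fails.

2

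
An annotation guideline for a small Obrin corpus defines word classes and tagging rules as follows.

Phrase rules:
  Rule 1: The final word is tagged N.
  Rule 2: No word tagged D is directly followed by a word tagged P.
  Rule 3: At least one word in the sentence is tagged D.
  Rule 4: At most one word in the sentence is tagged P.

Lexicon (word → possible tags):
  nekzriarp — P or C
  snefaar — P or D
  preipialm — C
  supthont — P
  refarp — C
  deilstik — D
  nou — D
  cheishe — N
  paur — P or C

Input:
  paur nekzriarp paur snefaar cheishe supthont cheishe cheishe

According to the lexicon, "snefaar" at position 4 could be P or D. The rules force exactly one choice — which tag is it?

D

Candidates per position — 1:paur {P,C}; 2:nekzriarp {P,C}; 3:paur {P,C}; 4:snefaar {P,D}; 5:cheishe {N}; 6:supthont {P}; 7:cheishe {N}; 8:cheishe {N}.
If word 1 were P, no tagging could satisfy rule 4; so word 1 is C.
If word 2 were P, no tagging could satisfy rule 4; so word 2 is C.
If word 3 were P, no tagging could satisfy rule 4; so word 3 is C.
If word 4 were P, no tagging could satisfy rule 3; so word 4 is D.
The only consistent sequence is: C C C D N P N N.
Rule-by-rule: rule 1 holds; rule 2 holds; rule 3 holds; rule 4 holds.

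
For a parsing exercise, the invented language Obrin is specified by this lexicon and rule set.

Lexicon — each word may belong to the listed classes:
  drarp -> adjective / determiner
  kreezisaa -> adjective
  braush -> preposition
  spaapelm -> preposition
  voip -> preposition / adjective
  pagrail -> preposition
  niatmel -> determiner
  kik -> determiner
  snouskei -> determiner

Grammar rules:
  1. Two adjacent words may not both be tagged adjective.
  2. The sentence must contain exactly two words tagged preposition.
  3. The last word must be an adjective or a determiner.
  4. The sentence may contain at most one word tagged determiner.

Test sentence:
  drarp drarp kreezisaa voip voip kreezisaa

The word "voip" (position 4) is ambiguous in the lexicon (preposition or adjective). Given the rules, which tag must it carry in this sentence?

preposition

Candidates per position — 1:drarp {adjective,determiner}; 2:drarp {adjective,determiner}; 3:kreezisaa {adjective}; 4:voip {preposition,adjective}; 5:voip {preposition,adjective}; 6:kreezisaa {adjective}.
At position 2, choosing adjective makes rule 1 impossible to satisfy; hence determiner.
At position 4, choosing adjective makes rule 1 impossible to satisfy; hence preposition.
At position 5, choosing adjective makes rule 1 impossible to satisfy; hence preposition.
At position 1, choosing determiner makes rule 4 impossible to satisfy; hence adjective.
The unique satisfying tagging is: adjective determiner adjective preposition preposition adjective.
Verifying each rule — rule 1 ok; rule 2 ok; rule 3 ok; rule 4 ok.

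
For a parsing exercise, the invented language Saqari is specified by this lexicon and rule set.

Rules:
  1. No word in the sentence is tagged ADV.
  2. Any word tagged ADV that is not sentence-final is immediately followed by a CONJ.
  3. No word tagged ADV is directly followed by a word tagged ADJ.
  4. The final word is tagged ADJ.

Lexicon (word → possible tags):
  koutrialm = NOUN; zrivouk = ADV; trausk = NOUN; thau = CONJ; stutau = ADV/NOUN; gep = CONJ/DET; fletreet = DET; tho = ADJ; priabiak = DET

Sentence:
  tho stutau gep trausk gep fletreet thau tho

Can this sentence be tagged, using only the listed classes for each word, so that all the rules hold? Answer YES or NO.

YES

Candidates per position — 1:tho {ADJ}; 2:stutau {ADV,NOUN}; 3:gep {CONJ,DET}; 4:trausk {NOUN}; 5:gep {CONJ,DET}; 6:fletreet {DET}; 7:thau {CONJ}; 8:tho {ADJ}.
One satisfying assignment: ADJ NOUN DET NOUN CONJ DET CONJ ADJ.
Checking: rule 1 holds; rule 2 holds; rule 3 holds; rule 4 holds.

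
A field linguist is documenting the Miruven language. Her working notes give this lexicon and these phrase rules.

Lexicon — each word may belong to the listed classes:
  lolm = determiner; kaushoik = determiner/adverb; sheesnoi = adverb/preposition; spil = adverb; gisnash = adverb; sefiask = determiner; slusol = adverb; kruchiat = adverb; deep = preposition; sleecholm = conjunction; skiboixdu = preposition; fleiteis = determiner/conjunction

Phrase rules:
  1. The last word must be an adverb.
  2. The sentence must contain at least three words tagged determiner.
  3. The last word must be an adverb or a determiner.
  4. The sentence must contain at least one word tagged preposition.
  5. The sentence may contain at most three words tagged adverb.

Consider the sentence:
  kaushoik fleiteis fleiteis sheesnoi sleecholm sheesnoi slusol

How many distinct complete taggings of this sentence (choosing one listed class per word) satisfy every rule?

Candidates per position — 1:kaushoik {determiner,adverb}; 2:fleiteis {determiner,conjunction}; 3:fleiteis {determiner,conjunction}; 4:sheesnoi {adverb,preposition}; 5:sleecholm {conjunction}; 6:sheesnoi {adverb,preposition}; 7:slusol {adverb}.
There are 32 candidate sequences in total.
The sequences that satisfy every rule: determiner determiner determiner adverb conjunction preposition adverb; determiner determiner determiner preposition conjunction adverb adverb; determiner determiner determiner preposition conjunction preposition adverb.
Count = 3.

3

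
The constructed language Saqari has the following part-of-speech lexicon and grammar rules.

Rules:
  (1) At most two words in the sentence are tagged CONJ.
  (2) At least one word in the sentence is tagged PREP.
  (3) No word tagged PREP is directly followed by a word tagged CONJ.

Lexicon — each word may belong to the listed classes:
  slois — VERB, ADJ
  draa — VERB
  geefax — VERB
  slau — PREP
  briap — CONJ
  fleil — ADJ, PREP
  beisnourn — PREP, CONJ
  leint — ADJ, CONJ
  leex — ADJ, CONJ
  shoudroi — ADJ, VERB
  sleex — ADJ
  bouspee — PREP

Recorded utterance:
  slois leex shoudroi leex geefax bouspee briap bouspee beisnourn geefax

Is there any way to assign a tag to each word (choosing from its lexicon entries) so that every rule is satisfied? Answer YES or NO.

Candidates per position — 1:slois {VERB,ADJ}; 2:leex {ADJ,CONJ}; 3:shoudroi {ADJ,VERB}; 4:leex {ADJ,CONJ}; 5:geefax {VERB}; 6:bouspee {PREP}; 7:briap {CONJ}; 8:bouspee {PREP}; 9:beisnourn {PREP,CONJ}; 10:geefax {VERB}.
Rule 3 cannot be satisfied by any choice of tags from the lexicon.
So there is no consistent tagging.

NO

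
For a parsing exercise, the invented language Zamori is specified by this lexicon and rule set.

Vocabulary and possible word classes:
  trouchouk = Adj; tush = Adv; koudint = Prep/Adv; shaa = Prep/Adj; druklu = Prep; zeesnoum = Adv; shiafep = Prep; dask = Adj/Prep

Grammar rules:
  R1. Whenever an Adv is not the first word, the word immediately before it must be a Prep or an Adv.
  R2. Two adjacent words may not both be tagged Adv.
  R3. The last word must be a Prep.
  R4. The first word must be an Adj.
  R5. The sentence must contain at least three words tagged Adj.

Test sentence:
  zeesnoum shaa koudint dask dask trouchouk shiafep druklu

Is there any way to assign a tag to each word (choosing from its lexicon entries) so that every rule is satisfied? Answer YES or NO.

Candidates per position — 1:zeesnoum {Adv}; 2:shaa {Prep,Adj}; 3:koudint {Prep,Adv}; 4:dask {Adj,Prep}; 5:dask {Adj,Prep}; 6:trouchouk {Adj}; 7:shiafep {Prep}; 8:druklu {Prep}.
Rule 4 cannot be satisfied by any choice of tags from the lexicon.
So there is no consistent tagging.

NO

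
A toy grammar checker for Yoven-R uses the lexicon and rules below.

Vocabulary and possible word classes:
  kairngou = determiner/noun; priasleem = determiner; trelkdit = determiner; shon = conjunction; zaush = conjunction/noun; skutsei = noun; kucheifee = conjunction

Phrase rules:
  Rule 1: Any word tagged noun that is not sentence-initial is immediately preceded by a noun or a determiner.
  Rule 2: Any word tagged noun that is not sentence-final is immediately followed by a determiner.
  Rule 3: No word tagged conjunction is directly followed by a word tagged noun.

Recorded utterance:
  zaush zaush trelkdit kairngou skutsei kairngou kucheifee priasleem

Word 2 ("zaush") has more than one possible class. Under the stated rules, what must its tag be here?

conjunction

Candidates per position — 1:zaush {conjunction,noun}; 2:zaush {conjunction,noun}; 3:trelkdit {determiner}; 4:kairngou {determiner,noun}; 5:skutsei {noun}; 6:kairngou {determiner,noun}; 7:kucheifee {conjunction}; 8:priasleem {determiner}.
Position 1: noun is ruled out by rule 2; that leaves conjunction.
Position 2: noun is ruled out by rule 1; that leaves conjunction.
Position 4: noun is ruled out by rule 2; that leaves determiner.
Position 6: noun is ruled out by rule 2; that leaves determiner.
The unique satisfying tagging is: conjunction conjunction determiner determiner noun determiner conjunction determiner.
Rule-by-rule: rule 1 holds; rule 2 holds; rule 3 holds.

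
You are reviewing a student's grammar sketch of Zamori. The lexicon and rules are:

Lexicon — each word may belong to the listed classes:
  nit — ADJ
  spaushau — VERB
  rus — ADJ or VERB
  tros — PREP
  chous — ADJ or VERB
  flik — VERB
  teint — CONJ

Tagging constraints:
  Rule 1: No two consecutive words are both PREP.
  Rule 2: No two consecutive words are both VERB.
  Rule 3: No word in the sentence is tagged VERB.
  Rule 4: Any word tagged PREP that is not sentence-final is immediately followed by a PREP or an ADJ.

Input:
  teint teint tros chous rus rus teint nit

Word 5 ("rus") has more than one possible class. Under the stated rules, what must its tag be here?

Candidates per position — 1:teint {CONJ}; 2:teint {CONJ}; 3:tros {PREP}; 4:chous {ADJ,VERB}; 5:rus {ADJ,VERB}; 6:rus {ADJ,VERB}; 7:teint {CONJ}; 8:nit {ADJ}.
Position 4: VERB is ruled out by rule 3; that leaves ADJ.
Position 5: VERB is ruled out by rule 3; that leaves ADJ.
Position 6: VERB is ruled out by rule 3; that leaves ADJ.
That leaves exactly one tagging: CONJ CONJ PREP ADJ ADJ ADJ CONJ ADJ.
Checking: rule 1 ok; rule 2 ok; rule 3 ok; rule 4 ok.

ADJ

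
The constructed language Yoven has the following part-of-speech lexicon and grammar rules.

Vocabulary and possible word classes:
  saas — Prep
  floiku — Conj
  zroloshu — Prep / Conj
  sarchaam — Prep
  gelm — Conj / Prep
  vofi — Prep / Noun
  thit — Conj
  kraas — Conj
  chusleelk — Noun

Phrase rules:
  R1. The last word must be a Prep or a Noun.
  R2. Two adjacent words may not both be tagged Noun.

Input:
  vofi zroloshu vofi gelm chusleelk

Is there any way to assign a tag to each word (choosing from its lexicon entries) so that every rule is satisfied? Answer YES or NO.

Candidates per position — 1:vofi {Prep,Noun}; 2:zroloshu {Prep,Conj}; 3:vofi {Prep,Noun}; 4:gelm {Conj,Prep}; 5:chusleelk {Noun}.
One satisfying assignment: Prep Conj Noun Conj Noun.
Verifying each rule — rule 1 holds; rule 2 holds.

YES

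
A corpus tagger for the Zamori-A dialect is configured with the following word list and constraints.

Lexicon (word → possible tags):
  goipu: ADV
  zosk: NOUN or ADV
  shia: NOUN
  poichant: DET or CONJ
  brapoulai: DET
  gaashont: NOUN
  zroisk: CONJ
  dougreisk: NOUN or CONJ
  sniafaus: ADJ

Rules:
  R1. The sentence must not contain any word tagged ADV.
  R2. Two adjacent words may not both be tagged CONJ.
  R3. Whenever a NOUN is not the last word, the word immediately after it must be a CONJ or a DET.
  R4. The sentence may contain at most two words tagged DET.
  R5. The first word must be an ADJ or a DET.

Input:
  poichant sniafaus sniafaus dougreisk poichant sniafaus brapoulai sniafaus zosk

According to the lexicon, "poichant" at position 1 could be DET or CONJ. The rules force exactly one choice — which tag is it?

DET

Candidates per position — 1:poichant {DET,CONJ}; 2:sniafaus {ADJ}; 3:sniafaus {ADJ}; 4:dougreisk {NOUN,CONJ}; 5:poichant {DET,CONJ}; 6:sniafaus {ADJ}; 7:brapoulai {DET}; 8:sniafaus {ADJ}; 9:zosk {NOUN,ADV}.
At position 1, choosing CONJ makes rule 5 impossible to satisfy; hence DET.
At position 5, choosing DET makes rule 4 impossible to satisfy; hence CONJ.
At position 9, choosing ADV makes rule 1 impossible to satisfy; hence NOUN.
At position 4, choosing CONJ makes rule 2 impossible to satisfy; hence NOUN.
So the tagging must be: DET ADJ ADJ NOUN CONJ ADJ DET ADJ NOUN.
Rule-by-rule: rule 1 satisfied; rule 2 satisfied; rule 3 satisfied; rule 4 satisfied; rule 5 satisfied.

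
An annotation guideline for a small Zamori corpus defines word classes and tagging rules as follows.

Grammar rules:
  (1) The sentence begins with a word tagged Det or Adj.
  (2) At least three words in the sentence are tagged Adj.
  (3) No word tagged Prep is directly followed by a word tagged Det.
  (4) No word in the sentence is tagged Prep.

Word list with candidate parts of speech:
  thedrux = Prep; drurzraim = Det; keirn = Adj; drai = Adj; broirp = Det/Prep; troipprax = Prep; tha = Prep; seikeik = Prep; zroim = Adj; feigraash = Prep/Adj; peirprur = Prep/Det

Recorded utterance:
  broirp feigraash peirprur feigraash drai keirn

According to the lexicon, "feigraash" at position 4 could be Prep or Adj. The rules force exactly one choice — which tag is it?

Candidates per position — 1:broirp {Det,Prep}; 2:feigraash {Prep,Adj}; 3:peirprur {Prep,Det}; 4:feigraash {Prep,Adj}; 5:drai {Adj}; 6:keirn {Adj}.
Position 1: tagging it Prep would leave rule 1 unsatisfiable, so it must be Det.
Position 2: tagging it Prep would leave rule 4 unsatisfiable, so it must be Adj.
Position 3: tagging it Prep would leave rule 4 unsatisfiable, so it must be Det.
Position 4: tagging it Prep would leave rule 4 unsatisfiable, so it must be Adj.
The unique satisfying tagging is: Det Adj Det Adj Adj Adj.
Check: rule 1 holds; rule 2 holds; rule 3 holds; rule 4 holds.

Adj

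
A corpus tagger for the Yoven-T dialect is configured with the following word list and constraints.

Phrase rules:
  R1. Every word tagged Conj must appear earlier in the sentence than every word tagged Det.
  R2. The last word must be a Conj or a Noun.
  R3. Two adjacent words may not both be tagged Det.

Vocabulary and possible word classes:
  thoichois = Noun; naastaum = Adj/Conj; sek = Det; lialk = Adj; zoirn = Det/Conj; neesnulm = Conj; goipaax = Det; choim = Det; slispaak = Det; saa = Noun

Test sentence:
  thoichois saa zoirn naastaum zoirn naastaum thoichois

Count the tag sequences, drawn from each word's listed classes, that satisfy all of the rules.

Candidates per position — 1:thoichois {Noun}; 2:saa {Noun}; 3:zoirn {Det,Conj}; 4:naastaum {Adj,Conj}; 5:zoirn {Det,Conj}; 6:naastaum {Adj,Conj}; 7:thoichois {Noun}.
There are 16 candidate sequences in total.
Checking each against the rules leaves 7 sequences.
Count = 7.

7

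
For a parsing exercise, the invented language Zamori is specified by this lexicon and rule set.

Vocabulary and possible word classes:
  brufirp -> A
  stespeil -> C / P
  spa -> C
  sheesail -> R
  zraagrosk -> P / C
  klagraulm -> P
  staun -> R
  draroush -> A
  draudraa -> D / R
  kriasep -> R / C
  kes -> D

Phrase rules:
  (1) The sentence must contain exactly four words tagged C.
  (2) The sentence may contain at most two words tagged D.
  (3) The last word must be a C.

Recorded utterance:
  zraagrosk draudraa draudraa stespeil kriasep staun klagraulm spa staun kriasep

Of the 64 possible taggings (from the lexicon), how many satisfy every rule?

Candidates per position — 1:zraagrosk {P,C}; 2:draudraa {D,R}; 3:draudraa {D,R}; 4:stespeil {C,P}; 5:kriasep {R,C}; 6:staun {R}; 7:klagraulm {P}; 8:spa {C}; 9:staun {R}; 10:kriasep {R,C}.
There are 64 candidate sequences in total.
Checking each against the rules leaves 12 sequences.
Count = 12.

12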